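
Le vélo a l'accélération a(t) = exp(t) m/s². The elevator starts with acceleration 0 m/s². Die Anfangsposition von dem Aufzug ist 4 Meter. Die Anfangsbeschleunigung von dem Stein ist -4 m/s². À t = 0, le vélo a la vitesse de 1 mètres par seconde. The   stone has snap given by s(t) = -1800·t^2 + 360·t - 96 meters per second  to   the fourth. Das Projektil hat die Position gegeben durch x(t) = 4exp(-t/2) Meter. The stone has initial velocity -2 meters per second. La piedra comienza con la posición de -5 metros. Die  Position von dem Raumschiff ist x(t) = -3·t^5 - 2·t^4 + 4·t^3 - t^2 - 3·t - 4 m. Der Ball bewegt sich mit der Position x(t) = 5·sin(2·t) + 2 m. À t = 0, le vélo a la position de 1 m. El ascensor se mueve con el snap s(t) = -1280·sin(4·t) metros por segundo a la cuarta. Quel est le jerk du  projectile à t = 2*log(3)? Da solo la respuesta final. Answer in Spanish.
j(2*log(3)) = -1/6.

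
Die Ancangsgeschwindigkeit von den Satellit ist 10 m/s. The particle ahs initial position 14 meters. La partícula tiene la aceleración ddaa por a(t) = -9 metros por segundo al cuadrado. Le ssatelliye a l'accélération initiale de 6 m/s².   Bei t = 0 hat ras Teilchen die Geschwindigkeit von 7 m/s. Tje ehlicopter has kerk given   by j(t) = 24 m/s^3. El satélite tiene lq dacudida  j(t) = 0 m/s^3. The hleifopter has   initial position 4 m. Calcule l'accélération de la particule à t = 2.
De l'équation de l'accélération a(t) = -9, nous substituons t = 2 pour obtenir a = -9.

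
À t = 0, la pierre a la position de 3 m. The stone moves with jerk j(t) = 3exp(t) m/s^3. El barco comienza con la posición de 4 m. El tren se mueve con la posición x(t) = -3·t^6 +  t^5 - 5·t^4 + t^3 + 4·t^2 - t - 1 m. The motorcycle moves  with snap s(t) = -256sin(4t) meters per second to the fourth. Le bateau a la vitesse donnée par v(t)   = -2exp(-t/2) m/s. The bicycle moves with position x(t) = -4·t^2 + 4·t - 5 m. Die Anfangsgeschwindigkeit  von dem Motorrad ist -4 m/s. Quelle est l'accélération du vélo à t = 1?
En partant de la position x(t) = -4·t^2 + 4·t - 5, nous prenons 2 dérivées. En prenant d/dt de x(t), nous trouvons v(t) = 4 - 8·t. La dérivée de la vitesse donne l'accélération: a(t) = -8. De l'équation de l'accélération a(t) = -8, nous substituons t = 1 pour obtenir a = -8.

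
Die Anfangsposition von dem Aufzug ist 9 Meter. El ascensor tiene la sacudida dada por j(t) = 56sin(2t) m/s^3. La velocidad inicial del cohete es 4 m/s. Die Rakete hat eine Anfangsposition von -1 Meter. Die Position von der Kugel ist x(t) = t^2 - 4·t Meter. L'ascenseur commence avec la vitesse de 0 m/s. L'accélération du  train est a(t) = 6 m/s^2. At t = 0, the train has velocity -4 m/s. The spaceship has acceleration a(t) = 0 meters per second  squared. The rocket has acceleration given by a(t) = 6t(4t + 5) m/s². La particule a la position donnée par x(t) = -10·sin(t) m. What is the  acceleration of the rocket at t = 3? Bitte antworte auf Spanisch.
De la ecuación de la aceleración a(t) = 6·t·(4·t + 5), sustituimos t = 3 para obtener a = 306.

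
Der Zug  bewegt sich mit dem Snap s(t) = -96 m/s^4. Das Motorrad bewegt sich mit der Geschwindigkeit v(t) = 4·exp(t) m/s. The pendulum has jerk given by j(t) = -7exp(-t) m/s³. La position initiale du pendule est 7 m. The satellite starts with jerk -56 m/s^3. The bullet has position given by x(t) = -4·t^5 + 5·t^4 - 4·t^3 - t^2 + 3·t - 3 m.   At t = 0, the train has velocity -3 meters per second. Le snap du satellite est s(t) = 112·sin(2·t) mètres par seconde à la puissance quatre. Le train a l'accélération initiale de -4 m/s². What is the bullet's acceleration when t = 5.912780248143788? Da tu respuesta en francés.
Pour résoudre ceci, nous devons prendre 2 dérivées de notre équation de la position x(t) = -4·t^5 + 5·t^4 - 4·t^3 - t^2 + 3·t - 3. En dérivant la position, nous obtenons la vitesse: v(t) = -20·t^4 + 20·t^3 - 12·t^2 - 2·t + 3. En prenant d/dt de v(t), nous trouvons a(t) = -80·t^3 + 60·t^2 - 24·t - 2. Nous avons l'accélération a(t) = -80·t^3 + 60·t^2 - 24·t - 2. En substituant t = 5.912780248143788: a(5.912780248143788) = -14583.5712642698.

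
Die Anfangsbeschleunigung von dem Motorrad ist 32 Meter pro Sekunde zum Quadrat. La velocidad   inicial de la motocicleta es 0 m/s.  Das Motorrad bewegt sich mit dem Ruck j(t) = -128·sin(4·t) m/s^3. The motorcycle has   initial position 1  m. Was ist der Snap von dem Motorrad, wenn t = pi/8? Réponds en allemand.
Wir müssen unsere Gleichung für den Ruck j(t) = -128·sin(4·t) 1-mal ableiten. Mit d/dt von j(t) finden wir s(t) = -512·cos(4·t). Wir haben den Snap s(t) = -512·cos(4·t). Durch Einsetzen von t = pi/8: s(pi/8) = 0.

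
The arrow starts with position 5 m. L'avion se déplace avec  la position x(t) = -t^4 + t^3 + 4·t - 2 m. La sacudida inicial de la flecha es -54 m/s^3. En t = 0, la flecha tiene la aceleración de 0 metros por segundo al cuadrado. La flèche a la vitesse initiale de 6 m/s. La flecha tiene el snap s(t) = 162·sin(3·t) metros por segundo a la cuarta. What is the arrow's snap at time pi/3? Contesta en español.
Tenemos el snap s(t) = 162·sin(3·t). Sustituyendo t = pi/3: s(pi/3) = 0.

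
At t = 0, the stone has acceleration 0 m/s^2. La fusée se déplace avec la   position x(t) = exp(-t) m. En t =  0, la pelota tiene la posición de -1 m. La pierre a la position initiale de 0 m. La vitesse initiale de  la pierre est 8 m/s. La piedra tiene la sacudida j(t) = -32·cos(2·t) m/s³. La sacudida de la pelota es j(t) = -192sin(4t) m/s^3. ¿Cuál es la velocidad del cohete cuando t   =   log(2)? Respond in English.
We must differentiate our position equation x(t) = exp(-t) 1 time. Taking d/dt of x(t), we find v(t) = -exp(-t). Using v(t) = -exp(-t) and substituting t = log(2), we find v = -1/2.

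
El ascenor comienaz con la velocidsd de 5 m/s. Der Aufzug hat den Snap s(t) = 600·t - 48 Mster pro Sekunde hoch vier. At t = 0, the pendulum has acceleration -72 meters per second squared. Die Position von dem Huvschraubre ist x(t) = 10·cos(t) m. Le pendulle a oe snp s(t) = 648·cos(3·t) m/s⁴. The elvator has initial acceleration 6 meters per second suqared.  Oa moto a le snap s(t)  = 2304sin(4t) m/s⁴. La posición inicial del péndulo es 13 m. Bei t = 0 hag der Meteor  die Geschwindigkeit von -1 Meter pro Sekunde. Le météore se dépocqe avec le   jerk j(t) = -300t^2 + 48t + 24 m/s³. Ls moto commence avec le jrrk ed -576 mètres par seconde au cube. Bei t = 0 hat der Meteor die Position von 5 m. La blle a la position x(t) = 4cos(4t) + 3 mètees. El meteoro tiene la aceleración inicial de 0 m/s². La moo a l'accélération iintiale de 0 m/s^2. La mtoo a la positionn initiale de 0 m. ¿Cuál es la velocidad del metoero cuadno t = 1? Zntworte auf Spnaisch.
Debemos encontrar la integral de nuestra ecuación de la sacudida j(t) = -300·t^2 + 48·t + 24 2 veces. La integral de la sacudida es la aceleración. Usando a(0) = 0, obtenemos a(t) = 4·t·(-25·t^2 + 6·t + 6). La integral de la aceleración es la velocidad. Usando v(0) = -1, obtenemos v(t) = -25·t^4 + 8·t^3 + 12·t^2 - 1. De la ecuación de la velocidad v(t) = -25·t^4 + 8·t^3 + 12·t^2 - 1, sustituimos t = 1 para obtener v = -6.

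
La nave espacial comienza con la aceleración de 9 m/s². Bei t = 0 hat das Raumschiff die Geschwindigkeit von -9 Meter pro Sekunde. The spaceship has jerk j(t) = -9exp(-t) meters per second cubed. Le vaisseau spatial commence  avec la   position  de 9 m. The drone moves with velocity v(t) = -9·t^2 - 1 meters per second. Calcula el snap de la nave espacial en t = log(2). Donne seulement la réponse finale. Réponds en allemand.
Die Antwort ist 9/2.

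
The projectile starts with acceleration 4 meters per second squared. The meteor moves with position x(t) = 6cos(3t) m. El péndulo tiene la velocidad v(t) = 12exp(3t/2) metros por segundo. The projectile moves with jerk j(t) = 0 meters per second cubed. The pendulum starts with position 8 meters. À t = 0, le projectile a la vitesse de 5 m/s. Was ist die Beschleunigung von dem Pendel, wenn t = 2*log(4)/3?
Wir müssen unsere Gleichung für die Geschwindigkeit v(t) = 12·exp(3·t/2) 1-mal ableiten. Durch Ableiten von der Geschwindigkeit erhalten wir die Beschleunigung: a(t) = 18·exp(3·t/2). Aus der Gleichung für die Beschleunigung a(t) = 18·exp(3·t/2), setzen wir t = 2*log(4)/3 ein und erhalten a = 72.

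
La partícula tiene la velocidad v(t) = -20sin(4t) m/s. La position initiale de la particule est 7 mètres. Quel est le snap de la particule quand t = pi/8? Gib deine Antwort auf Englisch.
Starting from velocity v(t) = -20·sin(4·t), we take 3 derivatives. Taking d/dt of v(t), we find a(t) = -80·cos(4·t). Taking d/dt of a(t), we find j(t) = 320·sin(4·t). Differentiating jerk, we get snap: s(t) = 1280·cos(4·t). Using s(t) = 1280·cos(4·t) and substituting t = pi/8, we find s = 0.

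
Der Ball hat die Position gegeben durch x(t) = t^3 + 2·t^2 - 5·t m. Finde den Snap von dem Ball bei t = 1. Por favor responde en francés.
Pour résoudre ceci, nous devons prendre 4 dérivées de notre équation de la position x(t) = t^3 + 2·t^2 - 5·t. En prenant d/dt de x(t), nous trouvons v(t) = 3·t^2 + 4·t - 5. La dérivée de la vitesse donne l'accélération: a(t) = 6·t + 4. La dérivée de l'accélération donne le jerk: j(t) = 6. La dérivée du jerk donne le snap: s(t) = 0. En utilisant s(t) = 0 et en substituant t = 1, nous trouvons s = 0.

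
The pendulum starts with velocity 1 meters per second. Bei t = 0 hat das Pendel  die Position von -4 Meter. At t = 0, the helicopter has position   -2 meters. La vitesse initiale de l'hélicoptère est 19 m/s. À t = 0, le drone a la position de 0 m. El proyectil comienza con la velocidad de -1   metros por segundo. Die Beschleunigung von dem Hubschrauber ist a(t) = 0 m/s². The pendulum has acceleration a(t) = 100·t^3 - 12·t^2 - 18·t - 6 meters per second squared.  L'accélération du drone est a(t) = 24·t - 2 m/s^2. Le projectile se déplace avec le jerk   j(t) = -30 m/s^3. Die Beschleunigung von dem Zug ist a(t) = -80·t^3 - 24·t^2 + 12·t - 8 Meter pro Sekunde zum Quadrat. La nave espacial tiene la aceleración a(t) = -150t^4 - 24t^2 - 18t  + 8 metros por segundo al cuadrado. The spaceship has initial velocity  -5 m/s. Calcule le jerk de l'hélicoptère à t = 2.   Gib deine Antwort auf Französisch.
Pour résoudre ceci, nous devons prendre 1 dérivée de notre équation de l'accélération a(t) = 0. En dérivant l'accélération, nous obtenons le jerk: j(t) = 0. En utilisant j(t) = 0 et en substituant t = 2, nous trouvons j = 0.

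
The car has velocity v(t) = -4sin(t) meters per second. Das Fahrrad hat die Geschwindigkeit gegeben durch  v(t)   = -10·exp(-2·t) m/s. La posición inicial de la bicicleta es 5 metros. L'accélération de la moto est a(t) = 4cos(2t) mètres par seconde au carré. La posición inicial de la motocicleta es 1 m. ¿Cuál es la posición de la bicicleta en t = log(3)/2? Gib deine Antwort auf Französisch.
En partant de la vitesse v(t) = -10·exp(-2·t), nous prenons 1 primitive. L'intégrale de la vitesse, avec x(0) = 5, donne la position: x(t) = 5·exp(-2·t). De l'équation de la position x(t) = 5·exp(-2·t), nous substituons t = log(3)/2 pour obtenir x = 5/3.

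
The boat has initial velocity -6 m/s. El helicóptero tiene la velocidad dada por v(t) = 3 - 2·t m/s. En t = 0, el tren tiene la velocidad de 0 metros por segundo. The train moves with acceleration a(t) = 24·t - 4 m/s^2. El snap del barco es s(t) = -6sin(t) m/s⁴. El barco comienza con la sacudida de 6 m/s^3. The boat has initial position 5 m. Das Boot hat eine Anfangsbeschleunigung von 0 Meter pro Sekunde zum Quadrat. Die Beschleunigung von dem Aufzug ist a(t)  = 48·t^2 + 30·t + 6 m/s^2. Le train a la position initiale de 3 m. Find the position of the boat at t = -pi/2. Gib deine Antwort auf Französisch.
Nous devons trouver la primitive de notre équation du snap s(t) = -6·sin(t) 4 fois. La primitive du snap est le jerk. En utilisant j(0) = 6, nous obtenons j(t) = 6·cos(t). En intégrant le jerk et en utilisant la condition initiale a(0) = 0, nous obtenons a(t) = 6·sin(t). En intégrant l'accélération et en utilisant la condition initiale v(0) = -6, nous obtenons v(t) = -6·cos(t). En intégrant la vitesse et en utilisant la condition initiale x(0) = 5, nous obtenons x(t) = 5 - 6·sin(t). Nous avons la position x(t) = 5 - 6·sin(t). En substituant t = -pi/2: x(-pi/2) = 11.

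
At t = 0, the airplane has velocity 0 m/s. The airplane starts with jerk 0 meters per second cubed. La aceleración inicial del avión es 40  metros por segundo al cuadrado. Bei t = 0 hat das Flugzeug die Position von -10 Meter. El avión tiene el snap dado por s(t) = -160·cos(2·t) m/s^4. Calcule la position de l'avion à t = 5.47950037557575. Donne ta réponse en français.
Nous devons trouver l'intégrale de notre équation du snap s(t) = -160·cos(2·t) 4 fois. En intégrant le snap et en utilisant la condition initiale j(0) = 0, nous obtenons j(t) = -80·sin(2·t). En prenant ∫j(t)dt et en appliquant a(0) = 40, nous trouvons a(t) = 40·cos(2·t). La primitive de l'accélération, avec v(0) = 0, donne la vitesse: v(t) = 20·sin(2·t). En prenant ∫v(t)dt et en appliquant x(0) = -10, nous trouvons x(t) = -10·cos(2·t). En utilisant x(t) = -10·cos(2·t) et en substituant t = 5.47950037557575, nous trouvons x = 0.365653833540505.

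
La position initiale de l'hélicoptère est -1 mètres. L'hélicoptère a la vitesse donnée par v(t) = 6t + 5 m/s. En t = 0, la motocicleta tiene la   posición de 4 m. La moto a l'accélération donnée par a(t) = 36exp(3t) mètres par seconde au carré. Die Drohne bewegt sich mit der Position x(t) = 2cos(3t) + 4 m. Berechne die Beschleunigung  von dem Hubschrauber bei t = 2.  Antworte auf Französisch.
Nous devons dériver notre équation de la vitesse v(t) = 6·t + 5 1 fois. En prenant d/dt de v(t), nous trouvons a(t) = 6. En utilisant a(t) = 6 et en substituant t = 2, nous trouvons a = 6.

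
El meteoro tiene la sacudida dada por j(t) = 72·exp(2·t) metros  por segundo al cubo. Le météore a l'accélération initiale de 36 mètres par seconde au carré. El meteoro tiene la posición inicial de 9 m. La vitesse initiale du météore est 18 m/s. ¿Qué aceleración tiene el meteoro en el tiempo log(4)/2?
Necesitamos integrar nuestra ecuación de la sacudida j(t) = 72·exp(2·t) 1 vez. La integral de la sacudida, con a(0) = 36, da la aceleración: a(t) = 36·exp(2·t). Tenemos la aceleración a(t) = 36·exp(2·t). Sustituyendo t = log(4)/2: a(log(4)/2) = 144.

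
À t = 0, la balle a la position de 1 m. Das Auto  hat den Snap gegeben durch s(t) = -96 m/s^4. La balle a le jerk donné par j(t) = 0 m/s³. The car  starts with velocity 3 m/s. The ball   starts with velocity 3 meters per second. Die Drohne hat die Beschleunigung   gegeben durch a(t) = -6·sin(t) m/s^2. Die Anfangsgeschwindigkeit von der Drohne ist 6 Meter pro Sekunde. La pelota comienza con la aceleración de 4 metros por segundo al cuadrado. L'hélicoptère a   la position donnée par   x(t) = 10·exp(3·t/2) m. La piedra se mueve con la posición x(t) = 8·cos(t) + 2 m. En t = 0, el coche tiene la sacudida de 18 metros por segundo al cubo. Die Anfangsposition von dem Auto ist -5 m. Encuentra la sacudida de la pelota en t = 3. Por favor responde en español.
Tenemos la sacudida j(t) = 0. Sustituyendo t = 3: j(3) = 0.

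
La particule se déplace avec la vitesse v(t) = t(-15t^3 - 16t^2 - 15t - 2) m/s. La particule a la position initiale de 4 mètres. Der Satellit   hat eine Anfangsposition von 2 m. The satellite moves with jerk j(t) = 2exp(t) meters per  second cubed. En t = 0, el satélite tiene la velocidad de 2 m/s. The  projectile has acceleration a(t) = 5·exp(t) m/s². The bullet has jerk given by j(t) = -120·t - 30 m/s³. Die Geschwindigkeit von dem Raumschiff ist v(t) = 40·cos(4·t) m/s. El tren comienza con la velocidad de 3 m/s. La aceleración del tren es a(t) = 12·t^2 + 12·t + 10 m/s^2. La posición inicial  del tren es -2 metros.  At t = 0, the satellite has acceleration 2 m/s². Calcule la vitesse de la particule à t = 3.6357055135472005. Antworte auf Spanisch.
De la ecuación de la velocidad v(t) = t·(-15·t^3 - 16·t^2 - 15·t - 2), sustituimos t = 3.6357055135472005 para obtener v = -3595.34891137193.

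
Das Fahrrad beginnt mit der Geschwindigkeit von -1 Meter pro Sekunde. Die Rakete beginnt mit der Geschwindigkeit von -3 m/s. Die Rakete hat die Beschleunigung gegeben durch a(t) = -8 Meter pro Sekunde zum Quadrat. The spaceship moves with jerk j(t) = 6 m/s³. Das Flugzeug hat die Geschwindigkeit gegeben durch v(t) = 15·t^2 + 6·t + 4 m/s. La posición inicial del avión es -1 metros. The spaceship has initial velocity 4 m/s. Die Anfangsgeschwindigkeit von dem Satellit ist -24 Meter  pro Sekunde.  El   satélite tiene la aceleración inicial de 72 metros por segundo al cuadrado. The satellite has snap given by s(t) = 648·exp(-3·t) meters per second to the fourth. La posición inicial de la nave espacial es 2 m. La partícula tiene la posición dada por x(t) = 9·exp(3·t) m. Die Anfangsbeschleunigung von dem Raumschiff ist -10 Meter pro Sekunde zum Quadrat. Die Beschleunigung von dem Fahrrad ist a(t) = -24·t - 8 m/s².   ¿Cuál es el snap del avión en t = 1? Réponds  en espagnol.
Debemos derivar nuestra ecuación de la velocidad v(t) = 15·t^2 + 6·t + 4 3 veces. La derivada de la velocidad da la aceleración: a(t) = 30·t + 6. Tomando d/dt de a(t), encontramos j(t) = 30. Derivando la sacudida, obtenemos el snap: s(t) = 0. De la ecuación del snap s(t) = 0, sustituimos t = 1 para obtener s = 0.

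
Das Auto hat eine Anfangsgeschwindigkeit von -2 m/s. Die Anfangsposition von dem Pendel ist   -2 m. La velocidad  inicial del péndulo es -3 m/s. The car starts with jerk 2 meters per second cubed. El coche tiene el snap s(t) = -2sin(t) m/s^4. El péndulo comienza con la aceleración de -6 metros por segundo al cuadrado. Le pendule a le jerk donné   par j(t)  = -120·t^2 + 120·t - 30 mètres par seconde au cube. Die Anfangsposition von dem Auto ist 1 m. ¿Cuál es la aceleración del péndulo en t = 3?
Para resolver esto, necesitamos tomar 1 antiderivada de nuestra ecuación de la sacudida j(t) = -120·t^2 + 120·t - 30. Tomando ∫j(t)dt y aplicando a(0) = -6, encontramos a(t) = -40·t^3 + 60·t^2 - 30·t - 6. De la ecuación de la aceleración a(t) = -40·t^3 + 60·t^2 - 30·t - 6, sustituimos t = 3 para obtener a = -636.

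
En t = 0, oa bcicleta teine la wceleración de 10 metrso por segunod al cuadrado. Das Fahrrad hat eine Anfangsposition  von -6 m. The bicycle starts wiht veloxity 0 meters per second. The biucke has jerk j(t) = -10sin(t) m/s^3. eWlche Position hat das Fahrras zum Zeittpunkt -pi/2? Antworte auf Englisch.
To solve this, we need to take 3 integrals of our jerk equation j(t) = -10·sin(t). Finding the integral of j(t) and using a(0) = 10: a(t) = 10·cos(t). Finding the integral of a(t) and using v(0) = 0: v(t) = 10·sin(t). Finding the integral of v(t) and using x(0) = -6: x(t) = 4 - 10·cos(t). We have position x(t) = 4 - 10·cos(t). Substituting t = -pi/2: x(-pi/2) = 4.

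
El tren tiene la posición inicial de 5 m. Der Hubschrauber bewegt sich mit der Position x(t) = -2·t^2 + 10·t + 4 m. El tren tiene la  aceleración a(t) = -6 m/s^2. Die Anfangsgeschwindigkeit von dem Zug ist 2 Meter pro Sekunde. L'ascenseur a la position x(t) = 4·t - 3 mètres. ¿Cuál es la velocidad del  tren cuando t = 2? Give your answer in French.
Pour résoudre ceci, nous devons prendre 1 intégrale de notre équation de l'accélération a(t) = -6. L'intégrale de l'accélération, avec v(0) = 2, donne la vitesse: v(t) = 2 - 6·t. En utilisant v(t) = 2 - 6·t et en substituant t = 2, nous trouvons v = -10.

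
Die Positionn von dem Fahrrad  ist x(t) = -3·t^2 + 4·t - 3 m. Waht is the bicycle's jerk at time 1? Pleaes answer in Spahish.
Partiendo de la posición x(t) = -3·t^2 + 4·t - 3, tomamos 3 derivadas. La derivada de la posición da la velocidad: v(t) = 4 - 6·t. Derivando la velocidad, obtenemos la aceleración: a(t) = -6. La derivada de la aceleración da la sacudida: j(t) = 0. Usando j(t) = 0 y sustituyendo t = 1, encontramos j = 0.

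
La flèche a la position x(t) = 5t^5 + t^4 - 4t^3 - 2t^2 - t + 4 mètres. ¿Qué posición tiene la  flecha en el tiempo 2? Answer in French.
En utilisant x(t) = 5·t^5 + t^4 - 4·t^3 - 2·t^2 - t + 4 et en substituant t = 2, nous trouvons x = 138.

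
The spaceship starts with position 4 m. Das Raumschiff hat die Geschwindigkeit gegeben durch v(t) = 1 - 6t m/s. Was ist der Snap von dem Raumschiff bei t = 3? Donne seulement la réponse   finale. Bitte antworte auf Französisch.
s(3) = 0.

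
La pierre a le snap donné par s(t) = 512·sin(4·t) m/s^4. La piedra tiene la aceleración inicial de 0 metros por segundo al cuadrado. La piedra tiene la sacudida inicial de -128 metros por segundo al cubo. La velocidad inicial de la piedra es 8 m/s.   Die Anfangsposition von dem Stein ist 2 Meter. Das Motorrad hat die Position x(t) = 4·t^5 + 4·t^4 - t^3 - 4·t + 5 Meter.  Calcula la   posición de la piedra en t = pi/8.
Partiendo del snap s(t) = 512·sin(4·t), tomamos 4 integrales. Tomando ∫s(t)dt y aplicando j(0) = -128, encontramos j(t) = -128·cos(4·t). La integral de la sacudida es la aceleración. Usando a(0) = 0, obtenemos a(t) = -32·sin(4·t). Tomando ∫a(t)dt y aplicando v(0) = 8, encontramos v(t) = 8·cos(4·t). Tomando ∫v(t)dt y aplicando x(0) = 2, encontramos x(t) = 2·sin(4·t) + 2. Tenemos la posición x(t) = 2·sin(4·t) + 2. Sustituyendo t = pi/8: x(pi/8) = 4.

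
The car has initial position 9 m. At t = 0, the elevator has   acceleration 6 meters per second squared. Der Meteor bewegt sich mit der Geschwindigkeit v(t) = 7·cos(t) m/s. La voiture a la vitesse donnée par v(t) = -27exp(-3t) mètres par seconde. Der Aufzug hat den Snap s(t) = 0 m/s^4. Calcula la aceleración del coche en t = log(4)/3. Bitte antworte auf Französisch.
Nous devons dériver notre équation de la vitesse v(t) = -27·exp(-3·t) 1 fois. En dérivant la vitesse, nous obtenons l'accélération: a(t) = 81·exp(-3·t). En utilisant a(t) = 81·exp(-3·t) et en substituant t = log(4)/3, nous trouvons a = 81/4.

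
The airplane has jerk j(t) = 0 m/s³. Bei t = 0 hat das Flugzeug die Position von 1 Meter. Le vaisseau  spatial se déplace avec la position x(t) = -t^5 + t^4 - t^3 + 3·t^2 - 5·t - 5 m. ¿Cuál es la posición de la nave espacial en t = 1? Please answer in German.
Wir haben die Position x(t) = -t^5 + t^4 - t^3 + 3·t^2 - 5·t - 5. Durch Einsetzen von t = 1: x(1) = -8.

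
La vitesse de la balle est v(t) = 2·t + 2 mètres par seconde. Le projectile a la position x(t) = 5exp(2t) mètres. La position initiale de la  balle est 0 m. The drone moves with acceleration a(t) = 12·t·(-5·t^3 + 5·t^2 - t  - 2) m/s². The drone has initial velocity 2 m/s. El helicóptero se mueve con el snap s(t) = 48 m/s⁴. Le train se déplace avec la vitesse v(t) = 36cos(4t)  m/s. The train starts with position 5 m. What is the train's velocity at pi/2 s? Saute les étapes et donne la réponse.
v(pi/2) = 36.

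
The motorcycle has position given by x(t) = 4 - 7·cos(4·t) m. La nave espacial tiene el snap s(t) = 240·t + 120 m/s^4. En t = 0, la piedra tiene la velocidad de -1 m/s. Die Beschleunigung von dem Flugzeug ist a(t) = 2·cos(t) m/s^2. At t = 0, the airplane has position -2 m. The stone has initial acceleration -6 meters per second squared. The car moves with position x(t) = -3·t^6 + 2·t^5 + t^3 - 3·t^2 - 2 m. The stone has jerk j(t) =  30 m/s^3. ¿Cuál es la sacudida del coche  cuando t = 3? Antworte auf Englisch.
To solve this, we need to take 3 derivatives of our position equation x(t) = -3·t^6 + 2·t^5 + t^3 - 3·t^2 - 2. Differentiating position, we get velocity: v(t) = -18·t^5 + 10·t^4 + 3·t^2 - 6·t. Taking d/dt of v(t), we find a(t) = -90·t^4 + 40·t^3 + 6·t - 6. Taking d/dt of a(t), we find j(t) = -360·t^3 + 120·t^2 + 6. We have jerk j(t) = -360·t^3 + 120·t^2 + 6. Substituting t = 3: j(3) = -8634.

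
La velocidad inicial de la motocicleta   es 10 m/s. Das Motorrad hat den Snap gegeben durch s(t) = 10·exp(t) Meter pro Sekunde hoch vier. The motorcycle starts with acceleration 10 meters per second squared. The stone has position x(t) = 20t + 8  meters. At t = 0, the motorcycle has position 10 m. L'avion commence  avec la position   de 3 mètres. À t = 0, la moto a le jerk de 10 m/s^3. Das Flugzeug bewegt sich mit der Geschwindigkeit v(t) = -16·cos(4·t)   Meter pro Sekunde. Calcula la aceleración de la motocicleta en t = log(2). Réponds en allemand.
Wir müssen das Integral unserer Gleichung für den Snap s(t) = 10·exp(t) 2-mal finden. Durch Integration von dem Snap und Verwendung der Anfangsbedingung j(0) = 10, erhalten wir j(t) = 10·exp(t). Das Integral von dem Ruck, mit a(0) = 10, ergibt die Beschleunigung: a(t) = 10·exp(t). Mit a(t) = 10·exp(t) und Einsetzen von t = log(2), finden wir a = 20.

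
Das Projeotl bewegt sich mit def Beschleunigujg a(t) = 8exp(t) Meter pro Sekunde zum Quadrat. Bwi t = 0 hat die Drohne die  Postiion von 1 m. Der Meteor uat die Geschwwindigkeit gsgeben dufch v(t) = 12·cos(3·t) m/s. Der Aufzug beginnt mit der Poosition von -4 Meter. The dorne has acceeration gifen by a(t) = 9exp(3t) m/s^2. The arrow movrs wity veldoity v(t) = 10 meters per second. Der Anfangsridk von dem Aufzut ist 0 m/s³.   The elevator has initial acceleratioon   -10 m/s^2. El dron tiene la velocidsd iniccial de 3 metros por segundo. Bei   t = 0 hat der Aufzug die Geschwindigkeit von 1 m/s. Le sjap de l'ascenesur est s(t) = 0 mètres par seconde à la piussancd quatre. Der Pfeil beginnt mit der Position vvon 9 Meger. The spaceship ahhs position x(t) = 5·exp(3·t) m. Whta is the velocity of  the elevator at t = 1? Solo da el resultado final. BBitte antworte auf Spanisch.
En t = 1, v = -9.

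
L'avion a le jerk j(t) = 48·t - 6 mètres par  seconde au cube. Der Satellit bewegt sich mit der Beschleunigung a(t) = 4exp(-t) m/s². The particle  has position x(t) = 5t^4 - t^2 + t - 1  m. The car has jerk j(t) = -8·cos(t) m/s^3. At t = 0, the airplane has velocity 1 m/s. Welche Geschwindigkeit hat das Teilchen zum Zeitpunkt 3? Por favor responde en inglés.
Starting from position x(t) = 5·t^4 - t^2 + t - 1, we take 1 derivative. The derivative of position gives velocity: v(t) = 20·t^3 - 2·t + 1. We have velocity v(t) = 20·t^3 - 2·t + 1. Substituting t = 3: v(3) = 535.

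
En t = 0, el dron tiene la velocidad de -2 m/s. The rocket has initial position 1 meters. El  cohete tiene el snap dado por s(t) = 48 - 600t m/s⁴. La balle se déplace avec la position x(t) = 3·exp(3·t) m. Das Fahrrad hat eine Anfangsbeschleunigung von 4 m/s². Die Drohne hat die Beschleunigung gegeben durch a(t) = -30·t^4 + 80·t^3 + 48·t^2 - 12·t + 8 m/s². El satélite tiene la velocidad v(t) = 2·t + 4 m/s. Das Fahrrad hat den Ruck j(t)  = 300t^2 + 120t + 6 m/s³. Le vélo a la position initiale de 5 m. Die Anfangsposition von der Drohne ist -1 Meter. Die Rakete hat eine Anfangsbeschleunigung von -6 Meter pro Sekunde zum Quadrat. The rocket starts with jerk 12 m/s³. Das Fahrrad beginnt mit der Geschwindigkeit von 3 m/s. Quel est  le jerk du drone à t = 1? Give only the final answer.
La réponse est 204.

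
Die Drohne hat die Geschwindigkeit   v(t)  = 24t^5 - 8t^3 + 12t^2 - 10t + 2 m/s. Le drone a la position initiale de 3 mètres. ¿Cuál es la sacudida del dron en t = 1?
Debemos derivar nuestra ecuación de la velocidad v(t) = 24·t^5 - 8·t^3 + 12·t^2 - 10·t + 2 2 veces. Derivando la velocidad, obtenemos la aceleración: a(t) = 120·t^4 - 24·t^2 + 24·t - 10. La derivada de la aceleración da la sacudida: j(t) = 480·t^3 - 48·t + 24. Usando j(t) = 480·t^3 - 48·t + 24 y sustituyendo t = 1, encontramos j = 456.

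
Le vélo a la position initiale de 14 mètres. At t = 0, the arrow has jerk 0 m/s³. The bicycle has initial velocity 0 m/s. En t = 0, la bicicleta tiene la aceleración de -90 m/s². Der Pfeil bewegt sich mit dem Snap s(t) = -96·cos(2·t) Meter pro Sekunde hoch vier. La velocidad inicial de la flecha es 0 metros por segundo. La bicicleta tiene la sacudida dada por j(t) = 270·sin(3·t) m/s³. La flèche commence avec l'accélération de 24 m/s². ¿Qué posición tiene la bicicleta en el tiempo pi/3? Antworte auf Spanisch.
Debemos encontrar la antiderivada de nuestra ecuación de la sacudida j(t) = 270·sin(3·t) 3 veces. Tomando ∫j(t)dt y aplicando a(0) = -90, encontramos a(t) = -90·cos(3·t). La integral de la aceleración es la velocidad. Usando v(0) = 0, obtenemos v(t) = -30·sin(3·t). La integral de la velocidad, con x(0) = 14, da la posición: x(t) = 10·cos(3·t) + 4. Tenemos la posición x(t) = 10·cos(3·t) + 4. Sustituyendo t = pi/3: x(pi/3) = -6.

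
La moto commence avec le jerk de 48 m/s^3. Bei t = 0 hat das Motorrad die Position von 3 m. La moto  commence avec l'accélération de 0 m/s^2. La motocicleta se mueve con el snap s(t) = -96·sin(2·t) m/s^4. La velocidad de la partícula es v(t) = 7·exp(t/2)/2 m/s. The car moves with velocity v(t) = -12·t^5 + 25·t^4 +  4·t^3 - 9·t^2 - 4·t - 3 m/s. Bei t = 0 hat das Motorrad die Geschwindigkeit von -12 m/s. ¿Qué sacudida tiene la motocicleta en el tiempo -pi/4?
Partiendo del snap s(t) = -96·sin(2·t), tomamos 1 antiderivada. Integrando el snap y usando la condición inicial j(0) = 48, obtenemos j(t) = 48·cos(2·t). Usando j(t) = 48·cos(2·t) y sustituyendo t = -pi/4, encontramos j = 0.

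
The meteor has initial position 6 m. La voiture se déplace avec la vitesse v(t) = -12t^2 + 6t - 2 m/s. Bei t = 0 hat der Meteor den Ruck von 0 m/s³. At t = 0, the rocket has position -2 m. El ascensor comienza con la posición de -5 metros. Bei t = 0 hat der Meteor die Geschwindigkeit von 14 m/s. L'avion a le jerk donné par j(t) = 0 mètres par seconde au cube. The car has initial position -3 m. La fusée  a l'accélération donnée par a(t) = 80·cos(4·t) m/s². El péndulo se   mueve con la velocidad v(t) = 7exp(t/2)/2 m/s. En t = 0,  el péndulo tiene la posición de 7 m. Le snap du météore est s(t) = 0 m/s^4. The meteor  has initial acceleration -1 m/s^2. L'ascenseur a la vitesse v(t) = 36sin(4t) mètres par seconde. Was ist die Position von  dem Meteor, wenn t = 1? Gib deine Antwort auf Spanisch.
Partiendo del snap s(t) = 0, tomamos 4 antiderivadas. Tomando ∫s(t)dt y aplicando j(0) = 0, encontramos j(t) = 0. La antiderivada de la sacudida es la aceleración. Usando a(0) = -1, obtenemos a(t) = -1. Tomando ∫a(t)dt y aplicando v(0) = 14, encontramos v(t) = 14 - t. Tomando ∫v(t)dt y aplicando x(0) = 6, encontramos x(t) = -t^2/2 + 14·t + 6. De la ecuación de la posición x(t) = -t^2/2 + 14·t + 6, sustituimos t = 1 para obtener x = 39/2.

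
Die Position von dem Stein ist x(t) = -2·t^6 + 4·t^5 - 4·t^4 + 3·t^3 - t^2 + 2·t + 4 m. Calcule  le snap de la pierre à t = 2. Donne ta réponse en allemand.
Ausgehend von der Position x(t) = -2·t^6 + 4·t^5 - 4·t^4 + 3·t^3 - t^2 + 2·t + 4, nehmen wir 4 Ableitungen. Die Ableitung von der Position ergibt die Geschwindigkeit: v(t) = -12·t^5 + 20·t^4 - 16·t^3 + 9·t^2 - 2·t + 2. Die Ableitung von der Geschwindigkeit ergibt die Beschleunigung: a(t) = -60·t^4 + 80·t^3 - 48·t^2 + 18·t - 2. Mit d/dt von a(t) finden wir j(t) = -240·t^3 + 240·t^2 - 96·t + 18. Mit d/dt von j(t) finden wir s(t) = -720·t^2 + 480·t - 96. Wir haben den Snap s(t) = -720·t^2 + 480·t - 96. Durch Einsetzen von t = 2: s(2) = -2016.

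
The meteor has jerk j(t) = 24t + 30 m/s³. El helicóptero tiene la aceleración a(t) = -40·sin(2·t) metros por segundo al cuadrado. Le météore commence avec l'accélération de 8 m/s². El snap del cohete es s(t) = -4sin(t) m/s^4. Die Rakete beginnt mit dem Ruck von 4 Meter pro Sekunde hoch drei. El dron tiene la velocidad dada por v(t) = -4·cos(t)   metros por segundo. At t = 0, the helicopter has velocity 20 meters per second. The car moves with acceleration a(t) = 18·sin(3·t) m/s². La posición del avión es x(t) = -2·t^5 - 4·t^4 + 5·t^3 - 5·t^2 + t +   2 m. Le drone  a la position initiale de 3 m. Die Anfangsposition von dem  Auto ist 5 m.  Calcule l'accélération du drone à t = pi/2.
Nous devons dériver notre équation de la vitesse v(t) = -4·cos(t) 1 fois. En dérivant la vitesse, nous obtenons l'accélération: a(t) = 4·sin(t). En utilisant a(t) = 4·sin(t) et en substituant t = pi/2, nous trouvons a = 4.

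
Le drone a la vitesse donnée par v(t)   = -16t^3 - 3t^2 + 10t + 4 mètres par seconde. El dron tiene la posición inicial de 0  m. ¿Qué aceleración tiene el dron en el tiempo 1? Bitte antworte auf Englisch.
We must differentiate our velocity equation v(t) = -16·t^3 - 3·t^2 + 10·t + 4 1 time. Differentiating velocity, we get acceleration: a(t) = -48·t^2 - 6·t + 10. From the given acceleration equation a(t) = -48·t^2 - 6·t + 10, we substitute t = 1 to get a = -44.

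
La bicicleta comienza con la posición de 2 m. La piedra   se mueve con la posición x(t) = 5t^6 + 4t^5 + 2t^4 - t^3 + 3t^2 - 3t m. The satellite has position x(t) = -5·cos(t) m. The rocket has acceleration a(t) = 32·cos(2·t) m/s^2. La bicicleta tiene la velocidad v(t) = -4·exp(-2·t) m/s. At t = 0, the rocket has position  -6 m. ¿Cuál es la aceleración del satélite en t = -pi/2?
Para resolver esto, necesitamos tomar 2 derivadas de nuestra ecuación de la posición x(t) = -5·cos(t). Tomando d/dt de x(t), encontramos v(t) = 5·sin(t). Tomando d/dt de v(t), encontramos a(t) = 5·cos(t). De la ecuación de la aceleración a(t) = 5·cos(t), sustituimos t = -pi/2 para obtener a = 0.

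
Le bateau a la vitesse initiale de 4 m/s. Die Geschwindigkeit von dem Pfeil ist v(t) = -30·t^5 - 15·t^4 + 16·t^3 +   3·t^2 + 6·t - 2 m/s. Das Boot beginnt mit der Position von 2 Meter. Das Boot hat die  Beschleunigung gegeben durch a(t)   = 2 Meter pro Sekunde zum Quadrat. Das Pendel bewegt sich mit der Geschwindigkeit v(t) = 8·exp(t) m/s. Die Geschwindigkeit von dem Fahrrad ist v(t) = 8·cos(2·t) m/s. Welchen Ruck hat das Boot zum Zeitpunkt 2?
Um dies zu lösen, müssen wir 1 Ableitung unserer Gleichung für die Beschleunigung a(t) = 2 nehmen. Durch Ableiten von der Beschleunigung erhalten wir den Ruck: j(t) = 0. Wir haben den Ruck j(t) = 0. Durch Einsetzen von t = 2: j(2) = 0.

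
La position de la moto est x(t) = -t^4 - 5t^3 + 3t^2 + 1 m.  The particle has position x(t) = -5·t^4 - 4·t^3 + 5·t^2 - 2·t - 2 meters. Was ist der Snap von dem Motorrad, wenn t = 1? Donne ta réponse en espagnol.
Partiendo de la posición x(t) = -t^4 - 5·t^3 + 3·t^2 + 1, tomamos 4 derivadas. Derivando la posición, obtenemos la velocidad: v(t) = -4·t^3 - 15·t^2 + 6·t. Tomando d/dt de v(t), encontramos a(t) = -12·t^2 - 30·t + 6. La derivada de la aceleración da la sacudida: j(t) = -24·t - 30. Tomando d/dt de j(t), encontramos s(t) = -24. Usando s(t) = -24 y sustituyendo t = 1, encontramos s = -24.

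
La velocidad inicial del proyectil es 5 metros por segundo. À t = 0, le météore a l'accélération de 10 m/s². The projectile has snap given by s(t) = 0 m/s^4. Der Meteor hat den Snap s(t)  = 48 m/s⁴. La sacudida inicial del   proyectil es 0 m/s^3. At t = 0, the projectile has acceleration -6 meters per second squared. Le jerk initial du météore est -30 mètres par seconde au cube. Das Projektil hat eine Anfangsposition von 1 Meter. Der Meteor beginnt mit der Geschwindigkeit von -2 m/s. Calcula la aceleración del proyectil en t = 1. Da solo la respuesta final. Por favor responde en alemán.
Die Beschleunigung bei t = 1 ist a = -6.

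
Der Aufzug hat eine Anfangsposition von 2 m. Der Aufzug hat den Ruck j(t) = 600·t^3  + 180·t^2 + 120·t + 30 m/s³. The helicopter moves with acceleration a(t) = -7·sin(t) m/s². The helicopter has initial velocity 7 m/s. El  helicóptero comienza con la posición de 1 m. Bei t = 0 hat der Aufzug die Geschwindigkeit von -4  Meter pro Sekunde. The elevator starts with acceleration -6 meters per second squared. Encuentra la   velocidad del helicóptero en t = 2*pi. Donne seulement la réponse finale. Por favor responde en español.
En t = 2*pi, v = 7.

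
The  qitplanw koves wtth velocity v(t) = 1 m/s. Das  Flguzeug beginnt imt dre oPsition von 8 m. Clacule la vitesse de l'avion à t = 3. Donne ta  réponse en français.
De l'équation de la vitesse v(t) = 1, nous substituons t = 3 pour obtenir v = 1.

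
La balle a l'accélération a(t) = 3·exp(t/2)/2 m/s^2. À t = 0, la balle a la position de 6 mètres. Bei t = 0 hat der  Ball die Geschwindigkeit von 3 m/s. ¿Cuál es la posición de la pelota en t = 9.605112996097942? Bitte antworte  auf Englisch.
To solve this, we need to take 2 integrals of our acceleration equation a(t) = 3·exp(t/2)/2. Taking ∫a(t)dt and applying v(0) = 3, we find v(t) = 3·exp(t/2). Integrating velocity and using the initial condition x(0) = 6, we get x(t) = 6·exp(t/2). Using x(t) = 6·exp(t/2) and substituting t = 9.605112996097942, we find x = 730.928736476303.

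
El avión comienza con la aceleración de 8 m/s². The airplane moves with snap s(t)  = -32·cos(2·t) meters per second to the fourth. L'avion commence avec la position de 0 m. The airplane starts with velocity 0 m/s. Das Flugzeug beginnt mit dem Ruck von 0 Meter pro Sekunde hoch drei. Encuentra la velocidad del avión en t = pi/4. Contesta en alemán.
Ausgehend von dem Snap s(t) = -32·cos(2·t), nehmen wir 3 Stammfunktionen. Das Integral von dem Snap, mit j(0) = 0, ergibt den Ruck: j(t) = -16·sin(2·t). Die Stammfunktion von dem Ruck, mit a(0) = 8, ergibt die Beschleunigung: a(t) = 8·cos(2·t). Das Integral von der Beschleunigung, mit v(0) = 0, ergibt die Geschwindigkeit: v(t) = 4·sin(2·t). Aus der Gleichung für die Geschwindigkeit v(t) = 4·sin(2·t), setzen wir t = pi/4 ein und erhalten v = 4.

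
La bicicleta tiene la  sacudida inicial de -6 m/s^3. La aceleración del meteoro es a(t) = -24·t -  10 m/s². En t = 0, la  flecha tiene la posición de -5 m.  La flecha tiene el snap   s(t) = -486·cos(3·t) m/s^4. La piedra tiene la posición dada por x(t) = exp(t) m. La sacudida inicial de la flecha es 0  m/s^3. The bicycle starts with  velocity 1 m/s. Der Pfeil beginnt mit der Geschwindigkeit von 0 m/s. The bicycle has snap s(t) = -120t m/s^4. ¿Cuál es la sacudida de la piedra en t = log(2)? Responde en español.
Debemos derivar nuestra ecuación de la posición x(t) = exp(t) 3 veces. Derivando la posición, obtenemos la velocidad: v(t) = exp(t). La derivada de la velocidad da la aceleración: a(t) = exp(t). La derivada de la aceleración da la sacudida: j(t) = exp(t). Tenemos la sacudida j(t) = exp(t). Sustituyendo t = log(2): j(log(2)) = 2.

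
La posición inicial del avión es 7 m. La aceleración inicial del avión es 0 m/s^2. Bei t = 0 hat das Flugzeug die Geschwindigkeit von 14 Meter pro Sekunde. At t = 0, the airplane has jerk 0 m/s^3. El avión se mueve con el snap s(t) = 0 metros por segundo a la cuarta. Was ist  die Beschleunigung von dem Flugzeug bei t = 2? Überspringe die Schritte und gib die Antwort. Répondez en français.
L'accélération à t = 2 est a = 0.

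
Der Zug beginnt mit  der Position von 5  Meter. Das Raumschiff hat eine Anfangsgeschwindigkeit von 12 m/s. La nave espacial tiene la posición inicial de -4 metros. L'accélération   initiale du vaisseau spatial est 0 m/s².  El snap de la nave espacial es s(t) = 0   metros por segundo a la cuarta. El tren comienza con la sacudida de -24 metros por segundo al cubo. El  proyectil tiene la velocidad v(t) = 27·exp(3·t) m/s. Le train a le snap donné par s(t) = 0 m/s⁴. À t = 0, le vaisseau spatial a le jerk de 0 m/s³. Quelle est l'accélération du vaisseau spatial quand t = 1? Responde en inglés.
To solve this, we need to take 2 antiderivatives of our snap equation s(t) = 0. Integrating snap and using the initial condition j(0) = 0, we get j(t) = 0. Integrating jerk and using the initial condition a(0) = 0, we get a(t) = 0. From the given acceleration equation a(t) = 0, we substitute t = 1 to get a = 0.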